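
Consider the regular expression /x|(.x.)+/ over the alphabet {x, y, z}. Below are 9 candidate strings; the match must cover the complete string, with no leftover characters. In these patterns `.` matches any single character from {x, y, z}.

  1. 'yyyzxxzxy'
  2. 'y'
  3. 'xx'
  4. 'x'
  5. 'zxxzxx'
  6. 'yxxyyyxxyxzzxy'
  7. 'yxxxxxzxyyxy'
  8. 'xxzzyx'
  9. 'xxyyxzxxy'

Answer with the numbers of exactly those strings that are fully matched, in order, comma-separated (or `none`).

1 → no match
2 → no match
3 → no match
4 → match
5 → match
6 → no match
7 → match
8 → no match
9 → match

4, 5, 7, 9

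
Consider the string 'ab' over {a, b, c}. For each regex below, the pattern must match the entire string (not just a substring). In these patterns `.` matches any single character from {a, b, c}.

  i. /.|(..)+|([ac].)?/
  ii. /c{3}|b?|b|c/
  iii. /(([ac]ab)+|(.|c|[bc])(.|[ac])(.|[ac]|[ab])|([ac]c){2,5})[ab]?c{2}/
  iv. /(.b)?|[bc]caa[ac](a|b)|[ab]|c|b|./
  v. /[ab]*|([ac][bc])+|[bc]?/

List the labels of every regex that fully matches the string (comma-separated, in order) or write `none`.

i → match
ii → no match
iii → no match — must end with 'c'
iv → match
v → match

i, iv, v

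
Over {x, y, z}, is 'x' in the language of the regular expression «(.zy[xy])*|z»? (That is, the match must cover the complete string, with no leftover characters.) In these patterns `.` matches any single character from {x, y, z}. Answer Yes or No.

No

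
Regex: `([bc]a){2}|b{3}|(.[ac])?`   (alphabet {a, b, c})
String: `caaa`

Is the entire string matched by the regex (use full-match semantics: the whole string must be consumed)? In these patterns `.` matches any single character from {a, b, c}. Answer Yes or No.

No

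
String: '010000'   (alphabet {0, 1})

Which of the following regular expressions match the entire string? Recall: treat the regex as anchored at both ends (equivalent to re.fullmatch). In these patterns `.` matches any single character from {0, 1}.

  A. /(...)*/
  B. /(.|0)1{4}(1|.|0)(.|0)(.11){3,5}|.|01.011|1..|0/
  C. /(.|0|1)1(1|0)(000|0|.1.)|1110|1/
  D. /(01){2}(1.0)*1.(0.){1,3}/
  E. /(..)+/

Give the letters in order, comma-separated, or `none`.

A → match
B → no match
C → match
D → no match
E → match

A, C, E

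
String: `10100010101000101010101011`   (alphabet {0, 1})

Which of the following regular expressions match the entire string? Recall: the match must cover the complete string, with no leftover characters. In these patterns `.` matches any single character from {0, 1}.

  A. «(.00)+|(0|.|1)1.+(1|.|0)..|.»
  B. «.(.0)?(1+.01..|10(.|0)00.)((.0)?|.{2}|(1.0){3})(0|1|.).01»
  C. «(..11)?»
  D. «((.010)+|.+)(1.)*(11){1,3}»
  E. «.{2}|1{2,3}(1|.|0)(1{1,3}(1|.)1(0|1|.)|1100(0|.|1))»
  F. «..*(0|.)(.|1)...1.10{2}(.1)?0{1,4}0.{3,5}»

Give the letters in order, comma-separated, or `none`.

D

A → no match
B → no match — must end with `01`
C → no match
D → match
E → no match
F → no match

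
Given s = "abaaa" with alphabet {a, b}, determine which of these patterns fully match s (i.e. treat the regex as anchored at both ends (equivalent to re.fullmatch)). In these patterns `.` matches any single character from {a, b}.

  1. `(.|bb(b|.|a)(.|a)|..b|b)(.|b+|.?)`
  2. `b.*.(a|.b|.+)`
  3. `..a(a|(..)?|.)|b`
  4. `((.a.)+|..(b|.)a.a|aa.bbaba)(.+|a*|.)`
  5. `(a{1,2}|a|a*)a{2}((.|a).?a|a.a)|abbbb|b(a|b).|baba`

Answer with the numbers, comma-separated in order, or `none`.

1 → no match
2 → no match — must start with "b"
3 → match
4 → no match
5 → no match

3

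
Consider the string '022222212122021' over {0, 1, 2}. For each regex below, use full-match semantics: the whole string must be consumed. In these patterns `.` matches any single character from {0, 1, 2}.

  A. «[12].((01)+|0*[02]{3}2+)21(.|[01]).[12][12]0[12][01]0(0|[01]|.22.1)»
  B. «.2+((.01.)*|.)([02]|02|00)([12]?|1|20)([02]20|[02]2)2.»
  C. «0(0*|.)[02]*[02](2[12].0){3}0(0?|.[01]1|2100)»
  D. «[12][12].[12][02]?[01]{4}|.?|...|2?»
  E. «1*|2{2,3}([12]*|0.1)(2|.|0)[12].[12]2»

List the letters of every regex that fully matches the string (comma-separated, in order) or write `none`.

B

A → no match
B → match
C → no match
D → no match
E → no match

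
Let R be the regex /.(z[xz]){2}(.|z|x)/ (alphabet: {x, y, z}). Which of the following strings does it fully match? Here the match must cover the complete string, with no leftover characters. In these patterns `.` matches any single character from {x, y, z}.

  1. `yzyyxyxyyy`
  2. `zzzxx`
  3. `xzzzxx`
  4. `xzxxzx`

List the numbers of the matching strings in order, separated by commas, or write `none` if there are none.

3

1. `yzyyxyxyyy` → no match
2. `zzzxx` → no match
3. `xzzzxx` → match
4. `xzxxzx` → no match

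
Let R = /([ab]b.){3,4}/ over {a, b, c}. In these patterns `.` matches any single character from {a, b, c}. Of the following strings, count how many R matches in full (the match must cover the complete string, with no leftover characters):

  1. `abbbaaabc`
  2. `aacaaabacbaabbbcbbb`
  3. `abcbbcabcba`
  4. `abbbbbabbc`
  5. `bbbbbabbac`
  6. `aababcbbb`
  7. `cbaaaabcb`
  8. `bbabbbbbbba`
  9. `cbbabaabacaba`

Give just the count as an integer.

1. `abbbaaabc` → no match
2 → no match
3. `abcbbcabcba` → no match
4. `abbbbbabbc` → no match
5. `bbbbbabbac` → no match
6. `aababcbbb` → no match
7. `cbaaaabcb` → no match
8. `bbabbbbbbba` → no match
9 → no match
Total matched: 0

0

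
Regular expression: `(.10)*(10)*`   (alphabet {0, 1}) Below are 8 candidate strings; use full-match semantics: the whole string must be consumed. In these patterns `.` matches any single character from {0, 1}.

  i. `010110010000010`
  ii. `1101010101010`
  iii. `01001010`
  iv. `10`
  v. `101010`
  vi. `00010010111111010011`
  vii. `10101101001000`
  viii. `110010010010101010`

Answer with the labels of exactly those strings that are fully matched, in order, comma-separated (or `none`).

ii, iii, iv, v, viii

i → no match
ii → match
iii. `01001010` → match
iv. `10` → match
v. `101010` → match
vi → no match
vii → no match
viii → match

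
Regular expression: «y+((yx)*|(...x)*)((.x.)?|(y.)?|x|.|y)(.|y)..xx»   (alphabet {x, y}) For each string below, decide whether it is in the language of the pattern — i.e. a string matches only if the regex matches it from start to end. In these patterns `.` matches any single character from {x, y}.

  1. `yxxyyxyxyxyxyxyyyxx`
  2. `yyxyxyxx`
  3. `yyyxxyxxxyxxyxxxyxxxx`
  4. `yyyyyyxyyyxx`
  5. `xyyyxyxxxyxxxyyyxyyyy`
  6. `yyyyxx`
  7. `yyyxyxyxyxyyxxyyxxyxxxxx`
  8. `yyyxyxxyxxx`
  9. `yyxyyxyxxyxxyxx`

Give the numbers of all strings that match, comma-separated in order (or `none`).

1 → no match
2 → match
3 → match
4 → match
5 → no match — must start with `y`
6 → match
7 → match
8 → match
9 → no match

2, 3, 4, 6, 7, 8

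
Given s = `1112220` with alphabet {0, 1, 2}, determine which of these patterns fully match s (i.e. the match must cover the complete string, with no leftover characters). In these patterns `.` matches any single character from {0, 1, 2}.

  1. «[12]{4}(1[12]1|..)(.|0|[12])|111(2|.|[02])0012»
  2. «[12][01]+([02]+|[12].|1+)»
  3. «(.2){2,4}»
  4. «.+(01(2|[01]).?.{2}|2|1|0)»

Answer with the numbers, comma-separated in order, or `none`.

1, 2, 4

1 → match
2 → match
3 → no match — must end with `2`
4 → match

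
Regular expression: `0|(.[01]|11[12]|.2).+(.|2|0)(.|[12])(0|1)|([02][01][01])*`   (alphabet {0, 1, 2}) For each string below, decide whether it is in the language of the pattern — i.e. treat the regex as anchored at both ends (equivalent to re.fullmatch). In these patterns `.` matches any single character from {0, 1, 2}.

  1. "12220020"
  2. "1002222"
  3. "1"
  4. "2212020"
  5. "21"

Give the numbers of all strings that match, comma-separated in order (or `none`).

1 → match
2 → no match
3 → no match
4 → match
5 → no match

1, 4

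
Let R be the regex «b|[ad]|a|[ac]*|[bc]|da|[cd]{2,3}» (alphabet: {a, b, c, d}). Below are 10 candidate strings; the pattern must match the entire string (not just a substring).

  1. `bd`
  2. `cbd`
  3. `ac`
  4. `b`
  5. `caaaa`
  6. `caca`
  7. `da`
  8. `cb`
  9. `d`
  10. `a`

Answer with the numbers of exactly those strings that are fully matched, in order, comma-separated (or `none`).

3, 4, 5, 6, 7, 9, 10

1 → no match
2 → no match
3 → match
4 → match
5 → match
6 → match
7 → match
8 → no match
9 → match
10 → match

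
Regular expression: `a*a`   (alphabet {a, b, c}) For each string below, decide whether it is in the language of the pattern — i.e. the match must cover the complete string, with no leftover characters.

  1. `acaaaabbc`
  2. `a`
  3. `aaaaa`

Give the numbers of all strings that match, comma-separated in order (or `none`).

1 → no match — must end with `a`
2 → match
3 → match

2, 3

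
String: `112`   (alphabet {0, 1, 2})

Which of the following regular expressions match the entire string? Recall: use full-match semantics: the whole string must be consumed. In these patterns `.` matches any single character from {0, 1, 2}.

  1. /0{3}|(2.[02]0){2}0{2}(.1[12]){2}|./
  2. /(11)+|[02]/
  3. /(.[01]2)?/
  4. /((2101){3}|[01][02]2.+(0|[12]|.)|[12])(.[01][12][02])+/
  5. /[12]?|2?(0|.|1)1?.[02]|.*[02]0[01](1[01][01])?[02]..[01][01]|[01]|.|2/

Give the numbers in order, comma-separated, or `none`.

3, 5

1 → no match
2 → no match
3 → match
4 → no match
5 → match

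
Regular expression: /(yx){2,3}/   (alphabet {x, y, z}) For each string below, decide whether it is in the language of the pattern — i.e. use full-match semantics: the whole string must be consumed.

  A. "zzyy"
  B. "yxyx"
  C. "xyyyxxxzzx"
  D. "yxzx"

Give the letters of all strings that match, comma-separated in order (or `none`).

A → no match — must start with "yx"
B → match
C → no match — must start with "yx"
D → no match — must end with "yx"

B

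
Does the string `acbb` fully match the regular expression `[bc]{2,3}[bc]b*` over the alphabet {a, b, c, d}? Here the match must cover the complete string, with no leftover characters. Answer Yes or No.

No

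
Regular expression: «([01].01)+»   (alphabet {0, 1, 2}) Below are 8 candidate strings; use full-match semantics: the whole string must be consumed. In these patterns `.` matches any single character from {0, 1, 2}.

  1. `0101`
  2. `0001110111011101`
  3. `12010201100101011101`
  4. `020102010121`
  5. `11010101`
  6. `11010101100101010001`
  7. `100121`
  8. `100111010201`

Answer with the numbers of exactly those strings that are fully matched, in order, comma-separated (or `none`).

1 → match
2 → match
3 → match
4 → no match — must end with `01`
5 → match
6 → match
7 → no match — must end with `01`
8 → match

1, 2, 3, 5, 6, 8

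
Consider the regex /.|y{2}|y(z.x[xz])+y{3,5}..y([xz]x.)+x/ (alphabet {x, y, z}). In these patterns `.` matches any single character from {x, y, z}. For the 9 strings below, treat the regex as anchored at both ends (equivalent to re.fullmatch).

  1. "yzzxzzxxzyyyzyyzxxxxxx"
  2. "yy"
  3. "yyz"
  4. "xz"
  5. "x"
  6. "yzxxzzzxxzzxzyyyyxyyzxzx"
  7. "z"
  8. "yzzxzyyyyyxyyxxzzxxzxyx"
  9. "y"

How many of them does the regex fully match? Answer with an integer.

1 → match
2 → match
3 → no match
4 → no match
5 → match
6 → match
7 → match
8 → match
9 → match
Total matched: 7

7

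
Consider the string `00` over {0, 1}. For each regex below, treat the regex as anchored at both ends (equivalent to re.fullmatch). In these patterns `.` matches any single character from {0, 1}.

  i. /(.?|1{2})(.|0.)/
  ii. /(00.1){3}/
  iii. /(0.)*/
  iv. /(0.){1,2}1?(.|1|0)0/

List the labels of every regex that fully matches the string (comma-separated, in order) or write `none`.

i, iii

i → match
ii → no match — must end with `1`
iii → match
iv → no match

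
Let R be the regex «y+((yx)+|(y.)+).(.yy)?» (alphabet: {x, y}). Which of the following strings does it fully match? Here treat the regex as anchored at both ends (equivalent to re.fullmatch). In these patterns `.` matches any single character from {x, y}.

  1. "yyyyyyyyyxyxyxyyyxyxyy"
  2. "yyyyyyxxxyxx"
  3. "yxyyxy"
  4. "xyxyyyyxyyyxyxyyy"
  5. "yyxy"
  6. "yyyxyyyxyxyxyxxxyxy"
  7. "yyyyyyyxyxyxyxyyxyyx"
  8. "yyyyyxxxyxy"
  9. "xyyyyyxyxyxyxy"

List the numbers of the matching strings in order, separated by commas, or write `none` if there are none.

1 → match
2 → no match
3 → no match
4 → no match — must start with "y"
5 → match
6 → no match
7 → no match
8 → no match
9 → no match — must start with "y"

1, 5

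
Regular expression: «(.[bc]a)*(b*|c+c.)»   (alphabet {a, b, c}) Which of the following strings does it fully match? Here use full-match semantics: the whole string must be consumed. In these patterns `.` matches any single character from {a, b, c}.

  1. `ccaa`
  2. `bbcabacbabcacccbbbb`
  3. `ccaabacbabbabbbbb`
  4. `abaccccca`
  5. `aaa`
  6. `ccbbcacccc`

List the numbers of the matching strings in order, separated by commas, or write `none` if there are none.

3, 4

1 → no match
2 → no match
3 → match
4 → match
5 → no match
6 → no match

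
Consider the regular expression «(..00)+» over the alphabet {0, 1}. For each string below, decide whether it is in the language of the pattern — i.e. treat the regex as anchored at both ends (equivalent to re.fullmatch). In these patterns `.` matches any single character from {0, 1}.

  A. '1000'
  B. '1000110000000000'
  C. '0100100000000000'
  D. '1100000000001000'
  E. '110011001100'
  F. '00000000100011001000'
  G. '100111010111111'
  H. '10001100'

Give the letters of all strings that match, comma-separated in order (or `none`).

A. '1000' → match
B → match
C → match
D → match
E. '110011001100' → match
F → match
G → no match — must end with '00'
H. '10001100' → match

A, B, C, D, E, F, H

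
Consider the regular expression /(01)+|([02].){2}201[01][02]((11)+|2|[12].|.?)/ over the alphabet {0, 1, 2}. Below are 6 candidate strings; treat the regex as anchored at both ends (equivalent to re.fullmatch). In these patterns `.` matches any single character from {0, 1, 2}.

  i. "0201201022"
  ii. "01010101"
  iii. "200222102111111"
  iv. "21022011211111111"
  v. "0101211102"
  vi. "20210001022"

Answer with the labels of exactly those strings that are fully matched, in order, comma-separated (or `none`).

i. "0201201022" → match
ii. "01010101" → match
iii → no match
iv → match
v. "0101211102" → no match
vi. "20210001022" → no match

i, ii, iv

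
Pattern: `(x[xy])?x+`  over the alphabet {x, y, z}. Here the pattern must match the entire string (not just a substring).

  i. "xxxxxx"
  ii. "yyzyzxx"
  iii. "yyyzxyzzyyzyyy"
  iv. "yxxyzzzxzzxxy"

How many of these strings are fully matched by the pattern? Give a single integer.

i → match
ii → no match
iii → no match — must end with "x"
iv → no match — must end with "x"
Total matched: 1

1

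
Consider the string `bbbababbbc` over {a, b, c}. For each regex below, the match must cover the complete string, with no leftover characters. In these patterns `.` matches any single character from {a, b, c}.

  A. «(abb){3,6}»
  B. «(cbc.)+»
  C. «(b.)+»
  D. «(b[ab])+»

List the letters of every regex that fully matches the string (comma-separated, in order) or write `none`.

A → no match — must start with `abb`
B → no match — must start with `cbc`
C → match
D → no match

C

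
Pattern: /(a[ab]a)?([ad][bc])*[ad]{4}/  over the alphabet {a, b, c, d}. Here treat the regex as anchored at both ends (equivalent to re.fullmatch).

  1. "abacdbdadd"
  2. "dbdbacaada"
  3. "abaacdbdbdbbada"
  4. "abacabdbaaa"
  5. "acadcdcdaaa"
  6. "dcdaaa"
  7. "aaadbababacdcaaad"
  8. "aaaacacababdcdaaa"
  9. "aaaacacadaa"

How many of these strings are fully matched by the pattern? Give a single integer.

6

1 → match
2 → match
3 → no match
4 → no match
5 → no match
6 → match
7 → match
8 → match
9 → match
Total matched: 6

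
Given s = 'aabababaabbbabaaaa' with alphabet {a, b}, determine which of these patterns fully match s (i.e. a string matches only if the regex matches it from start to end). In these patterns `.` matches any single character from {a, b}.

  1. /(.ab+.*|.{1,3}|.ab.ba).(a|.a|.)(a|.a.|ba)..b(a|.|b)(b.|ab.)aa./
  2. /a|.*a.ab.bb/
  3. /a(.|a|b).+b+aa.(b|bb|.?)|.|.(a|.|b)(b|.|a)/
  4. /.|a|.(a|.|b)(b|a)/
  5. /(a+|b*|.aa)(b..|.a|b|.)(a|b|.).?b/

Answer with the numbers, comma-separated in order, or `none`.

1 → match
2 → no match
3 → match
4 → no match
5 → no match — must end with 'b'

1, 3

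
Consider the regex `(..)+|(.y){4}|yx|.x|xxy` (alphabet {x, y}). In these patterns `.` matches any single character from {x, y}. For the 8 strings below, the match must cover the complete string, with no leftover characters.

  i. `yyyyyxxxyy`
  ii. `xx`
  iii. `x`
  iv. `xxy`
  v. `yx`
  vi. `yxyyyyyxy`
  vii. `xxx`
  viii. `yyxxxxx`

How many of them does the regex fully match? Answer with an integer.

4

i → match
ii → match
iii → no match
iv → match
v → match
vi → no match
vii → no match
viii → no match
Total matched: 4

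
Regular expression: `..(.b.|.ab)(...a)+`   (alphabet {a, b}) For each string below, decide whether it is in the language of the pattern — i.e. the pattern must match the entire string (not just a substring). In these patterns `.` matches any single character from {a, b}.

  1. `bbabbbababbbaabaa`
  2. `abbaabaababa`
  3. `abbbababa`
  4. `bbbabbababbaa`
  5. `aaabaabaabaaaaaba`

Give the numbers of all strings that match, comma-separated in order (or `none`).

1 → match
2. `abbaabaababa` → no match
3. `abbbababa` → match
4 → match
5 → match

1, 3, 4, 5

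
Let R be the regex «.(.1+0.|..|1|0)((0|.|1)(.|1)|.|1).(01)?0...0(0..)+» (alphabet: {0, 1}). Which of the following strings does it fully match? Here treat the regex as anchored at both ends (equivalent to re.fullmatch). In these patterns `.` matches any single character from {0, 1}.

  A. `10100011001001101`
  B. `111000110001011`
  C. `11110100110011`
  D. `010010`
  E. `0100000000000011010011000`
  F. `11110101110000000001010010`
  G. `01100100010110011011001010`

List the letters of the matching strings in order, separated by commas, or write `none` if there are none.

A → no match
B → match
C → match
D → no match
E → match
F → match
G → no match

B, C, E, F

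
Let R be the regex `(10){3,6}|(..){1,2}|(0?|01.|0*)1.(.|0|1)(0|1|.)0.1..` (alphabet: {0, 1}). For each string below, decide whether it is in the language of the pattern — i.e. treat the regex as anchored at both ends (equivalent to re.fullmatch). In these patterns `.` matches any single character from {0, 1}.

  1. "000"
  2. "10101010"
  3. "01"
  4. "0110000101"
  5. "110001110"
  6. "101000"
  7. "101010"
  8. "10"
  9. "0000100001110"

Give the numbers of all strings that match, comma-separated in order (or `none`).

1. "000" → no match
2. "10101010" → match
3. "01" → match
4. "0110000101" → match
5. "110001110" → match
6. "101000" → no match
7. "101010" → match
8. "10" → match
9 → match

2, 3, 4, 5, 7, 8, 9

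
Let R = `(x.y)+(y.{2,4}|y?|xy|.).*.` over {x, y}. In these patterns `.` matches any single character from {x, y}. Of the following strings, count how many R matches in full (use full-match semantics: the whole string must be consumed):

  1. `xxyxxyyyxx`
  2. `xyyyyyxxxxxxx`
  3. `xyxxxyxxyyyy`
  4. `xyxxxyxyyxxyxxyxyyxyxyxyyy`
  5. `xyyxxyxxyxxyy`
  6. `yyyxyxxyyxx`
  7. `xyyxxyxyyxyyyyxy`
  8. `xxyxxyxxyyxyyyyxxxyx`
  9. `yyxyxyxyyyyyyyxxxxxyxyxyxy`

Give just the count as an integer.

5

1. `xxyxxyyyxx` → match
2 → match
3. `xyxxxyxxyyyy` → no match
4 → no match
5 → match
6. `yyyxyxxyyxx` → no match — must start with `x`
7 → match
8 → match
9 → no match — must start with `x`
Total matched: 5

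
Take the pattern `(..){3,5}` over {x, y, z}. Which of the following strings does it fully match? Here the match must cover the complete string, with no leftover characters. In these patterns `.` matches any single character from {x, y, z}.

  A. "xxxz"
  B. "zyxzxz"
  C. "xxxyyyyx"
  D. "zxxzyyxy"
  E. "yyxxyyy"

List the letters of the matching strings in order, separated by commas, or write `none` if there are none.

A. "xxxz" → no match
B. "zyxzxz" → match
C. "xxxyyyyx" → match
D. "zxxzyyxy" → match
E. "yyxxyyy" → no match

B, C, D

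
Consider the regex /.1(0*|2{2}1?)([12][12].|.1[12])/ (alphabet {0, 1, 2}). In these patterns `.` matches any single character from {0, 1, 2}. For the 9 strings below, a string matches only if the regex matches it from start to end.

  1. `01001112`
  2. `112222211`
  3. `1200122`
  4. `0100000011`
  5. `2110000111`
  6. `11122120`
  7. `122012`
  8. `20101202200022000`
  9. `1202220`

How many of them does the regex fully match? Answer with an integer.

1 → no match
2 → no match
3 → no match
4 → match
5 → no match
6 → no match
7 → no match
8 → no match
9 → no match
Total matched: 1

1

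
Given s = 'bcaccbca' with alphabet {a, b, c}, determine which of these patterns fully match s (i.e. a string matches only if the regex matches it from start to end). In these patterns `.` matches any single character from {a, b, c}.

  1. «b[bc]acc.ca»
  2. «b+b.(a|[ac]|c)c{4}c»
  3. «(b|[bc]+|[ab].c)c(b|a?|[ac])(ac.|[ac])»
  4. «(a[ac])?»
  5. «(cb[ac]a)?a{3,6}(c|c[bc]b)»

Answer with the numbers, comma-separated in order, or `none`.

1

1 → match
2 → no match — must end with 'cc'
3 → no match
4 → no match
5 → no match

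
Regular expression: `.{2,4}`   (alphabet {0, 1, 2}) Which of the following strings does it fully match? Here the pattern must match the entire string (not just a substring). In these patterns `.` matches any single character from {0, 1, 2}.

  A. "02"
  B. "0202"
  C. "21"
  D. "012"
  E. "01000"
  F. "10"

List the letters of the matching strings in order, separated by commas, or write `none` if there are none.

A, B, C, D, F

A → match
B → match
C → match
D → match
E → no match
F → match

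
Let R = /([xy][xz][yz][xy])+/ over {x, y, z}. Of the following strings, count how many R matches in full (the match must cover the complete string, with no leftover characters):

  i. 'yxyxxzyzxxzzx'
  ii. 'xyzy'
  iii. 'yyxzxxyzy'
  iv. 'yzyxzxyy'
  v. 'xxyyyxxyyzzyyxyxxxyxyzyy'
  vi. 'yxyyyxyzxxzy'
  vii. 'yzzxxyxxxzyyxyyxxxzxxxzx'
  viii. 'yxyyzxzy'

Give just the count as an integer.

i → no match
ii → no match
iii → no match
iv → no match
v → no match
vi → no match
vii → no match
viii → no match
Total matched: 0

0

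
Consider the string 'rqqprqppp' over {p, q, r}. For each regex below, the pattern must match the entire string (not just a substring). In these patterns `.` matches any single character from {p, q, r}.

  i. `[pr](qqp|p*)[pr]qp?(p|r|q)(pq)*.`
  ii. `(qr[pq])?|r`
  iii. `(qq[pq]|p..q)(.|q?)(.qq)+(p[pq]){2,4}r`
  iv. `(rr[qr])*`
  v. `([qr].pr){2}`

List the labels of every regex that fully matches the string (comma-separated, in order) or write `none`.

i → match
ii → no match
iii → no match — must end with 'r'
iv → no match
v → no match — must end with 'pr'

i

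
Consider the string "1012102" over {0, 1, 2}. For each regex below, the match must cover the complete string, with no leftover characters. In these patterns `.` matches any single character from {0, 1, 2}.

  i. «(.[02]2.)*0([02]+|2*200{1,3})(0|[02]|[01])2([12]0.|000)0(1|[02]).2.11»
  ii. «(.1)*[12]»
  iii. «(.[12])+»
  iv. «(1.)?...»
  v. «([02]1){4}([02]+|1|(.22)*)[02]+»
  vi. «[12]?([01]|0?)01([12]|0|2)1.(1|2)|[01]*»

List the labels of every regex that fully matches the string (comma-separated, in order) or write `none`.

vi

i → no match — must end with "11"
ii → no match
iii → no match
iv → no match
v → no match
vi → match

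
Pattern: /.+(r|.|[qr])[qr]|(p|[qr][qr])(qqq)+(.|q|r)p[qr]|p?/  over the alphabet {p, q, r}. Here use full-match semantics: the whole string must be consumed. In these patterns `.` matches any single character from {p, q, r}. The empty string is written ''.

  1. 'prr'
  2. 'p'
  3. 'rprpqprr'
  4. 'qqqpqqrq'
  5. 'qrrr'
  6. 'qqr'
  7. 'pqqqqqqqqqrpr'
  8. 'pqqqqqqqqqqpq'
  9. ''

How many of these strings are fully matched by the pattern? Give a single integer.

9

1 → match
2 → match
3 → match
4 → match
5 → match
6 → match
7 → match
8 → match
9 → match
Total matched: 9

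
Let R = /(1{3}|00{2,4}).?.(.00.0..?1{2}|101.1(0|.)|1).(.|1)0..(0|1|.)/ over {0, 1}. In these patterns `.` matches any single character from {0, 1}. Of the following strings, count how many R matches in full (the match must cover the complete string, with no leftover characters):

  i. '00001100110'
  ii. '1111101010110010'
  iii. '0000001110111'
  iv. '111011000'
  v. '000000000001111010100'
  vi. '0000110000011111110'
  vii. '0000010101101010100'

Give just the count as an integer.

i. '00001100110' → match
ii → match
iii → match
iv. '111011000' → no match
v → match
vi → no match
vii → no match
Total matched: 4

4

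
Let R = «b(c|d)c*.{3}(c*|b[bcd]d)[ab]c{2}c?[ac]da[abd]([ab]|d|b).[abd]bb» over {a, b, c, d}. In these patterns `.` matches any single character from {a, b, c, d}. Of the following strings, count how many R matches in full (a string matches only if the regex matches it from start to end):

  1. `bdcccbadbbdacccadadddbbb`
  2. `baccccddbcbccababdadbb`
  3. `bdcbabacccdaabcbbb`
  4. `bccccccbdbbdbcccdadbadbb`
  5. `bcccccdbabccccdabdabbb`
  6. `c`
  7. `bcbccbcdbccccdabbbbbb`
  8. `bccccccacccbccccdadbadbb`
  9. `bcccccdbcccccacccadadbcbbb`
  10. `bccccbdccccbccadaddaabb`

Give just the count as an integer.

1 → match
2 → no match
3 → match
4 → match
5 → match
6. `c` → no match — must start with `b`
7 → match
8 → match
9 → match
10 → match
Total matched: 8

8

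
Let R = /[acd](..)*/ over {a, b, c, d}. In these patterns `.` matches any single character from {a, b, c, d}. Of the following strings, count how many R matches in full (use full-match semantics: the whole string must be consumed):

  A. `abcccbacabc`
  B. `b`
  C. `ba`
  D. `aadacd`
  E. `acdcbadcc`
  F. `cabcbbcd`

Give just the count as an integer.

2

A. `abcccbacabc` → match
B. `b` → no match
C. `ba` → no match
D. `aadacd` → no match
E. `acdcbadcc` → match
F. `cabcbbcd` → no match
Total matched: 2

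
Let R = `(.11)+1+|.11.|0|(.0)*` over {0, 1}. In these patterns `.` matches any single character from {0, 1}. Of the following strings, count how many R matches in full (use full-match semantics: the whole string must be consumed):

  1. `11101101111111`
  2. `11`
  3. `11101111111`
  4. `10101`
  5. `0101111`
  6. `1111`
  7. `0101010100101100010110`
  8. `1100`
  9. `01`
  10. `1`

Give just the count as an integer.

1 → match
2 → no match
3 → match
4 → no match
5 → no match
6 → match
7 → no match
8 → no match
9 → no match
10 → no match
Total matched: 3

3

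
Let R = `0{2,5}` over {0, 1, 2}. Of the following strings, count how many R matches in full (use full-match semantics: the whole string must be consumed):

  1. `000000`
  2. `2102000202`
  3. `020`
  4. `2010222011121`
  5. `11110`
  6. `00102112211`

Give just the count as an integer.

1 → no match
2 → no match — must start with `0`
3 → no match
4 → no match — must start with `0`
5 → no match — must start with `0`
6 → no match — must end with `0`
Total matched: 0

0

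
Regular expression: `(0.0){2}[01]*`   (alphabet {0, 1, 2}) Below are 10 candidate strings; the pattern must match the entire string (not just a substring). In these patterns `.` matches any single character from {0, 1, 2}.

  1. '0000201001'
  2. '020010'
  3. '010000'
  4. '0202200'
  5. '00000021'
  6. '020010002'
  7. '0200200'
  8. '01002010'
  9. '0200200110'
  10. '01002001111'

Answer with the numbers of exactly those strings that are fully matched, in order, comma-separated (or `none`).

1 → match
2 → match
3 → match
4 → no match
5 → no match
6 → no match
7 → match
8 → match
9 → match
10 → match

1, 2, 3, 7, 8, 9, 10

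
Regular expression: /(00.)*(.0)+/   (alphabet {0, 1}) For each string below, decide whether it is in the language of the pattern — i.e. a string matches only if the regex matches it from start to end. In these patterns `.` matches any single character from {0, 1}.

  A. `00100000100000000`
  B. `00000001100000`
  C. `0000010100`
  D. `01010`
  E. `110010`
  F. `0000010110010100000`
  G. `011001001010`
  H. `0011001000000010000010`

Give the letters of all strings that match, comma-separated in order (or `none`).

A → match
B → no match
C → no match
D → no match
E → no match
F → no match
G → no match
H → no match

A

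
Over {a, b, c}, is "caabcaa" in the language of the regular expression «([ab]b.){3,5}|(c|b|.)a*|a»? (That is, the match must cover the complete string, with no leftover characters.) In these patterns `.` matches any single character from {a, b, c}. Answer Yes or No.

No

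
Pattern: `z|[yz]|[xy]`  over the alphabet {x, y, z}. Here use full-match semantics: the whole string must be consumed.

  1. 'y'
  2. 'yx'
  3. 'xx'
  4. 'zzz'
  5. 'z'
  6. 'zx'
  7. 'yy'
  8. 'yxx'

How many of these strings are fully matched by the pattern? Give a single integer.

2

1 → match
2 → no match
3 → no match
4 → no match
5 → match
6 → no match
7 → no match
8 → no match
Total matched: 2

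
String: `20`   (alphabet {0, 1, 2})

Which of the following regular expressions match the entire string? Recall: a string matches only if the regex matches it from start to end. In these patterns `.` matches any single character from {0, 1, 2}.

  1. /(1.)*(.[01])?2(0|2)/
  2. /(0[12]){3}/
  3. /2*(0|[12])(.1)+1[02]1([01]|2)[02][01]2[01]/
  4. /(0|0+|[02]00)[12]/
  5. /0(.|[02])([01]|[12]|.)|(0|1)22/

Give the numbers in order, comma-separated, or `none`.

1 → match
2 → no match — must start with `0`
3 → no match
4 → no match
5 → no match

1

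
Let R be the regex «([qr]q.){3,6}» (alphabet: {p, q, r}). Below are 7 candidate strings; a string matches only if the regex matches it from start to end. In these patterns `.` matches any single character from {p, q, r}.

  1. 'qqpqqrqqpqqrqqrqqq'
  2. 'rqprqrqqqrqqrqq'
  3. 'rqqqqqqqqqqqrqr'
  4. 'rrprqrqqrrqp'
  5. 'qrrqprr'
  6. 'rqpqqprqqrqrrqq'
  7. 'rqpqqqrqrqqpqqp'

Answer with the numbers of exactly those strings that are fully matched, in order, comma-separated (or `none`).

1 → match
2 → match
3 → match
4 → no match
5 → no match
6 → match
7 → match

1, 2, 3, 6, 7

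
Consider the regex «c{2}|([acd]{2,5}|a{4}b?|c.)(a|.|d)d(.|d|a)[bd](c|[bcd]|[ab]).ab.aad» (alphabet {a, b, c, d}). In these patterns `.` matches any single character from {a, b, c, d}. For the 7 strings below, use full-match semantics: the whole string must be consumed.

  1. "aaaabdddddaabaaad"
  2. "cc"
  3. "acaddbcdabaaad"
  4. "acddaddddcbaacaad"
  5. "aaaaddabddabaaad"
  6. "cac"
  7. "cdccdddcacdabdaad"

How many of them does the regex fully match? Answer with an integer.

1 → match
2 → match
3 → match
4 → no match
5 → match
6 → no match
7 → no match
Total matched: 4

4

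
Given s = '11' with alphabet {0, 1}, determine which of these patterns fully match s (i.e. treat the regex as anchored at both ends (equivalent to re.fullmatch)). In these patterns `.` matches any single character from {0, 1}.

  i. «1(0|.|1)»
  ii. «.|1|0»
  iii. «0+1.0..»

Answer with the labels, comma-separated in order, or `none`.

i → match
ii → no match
iii → no match — must start with '0'

i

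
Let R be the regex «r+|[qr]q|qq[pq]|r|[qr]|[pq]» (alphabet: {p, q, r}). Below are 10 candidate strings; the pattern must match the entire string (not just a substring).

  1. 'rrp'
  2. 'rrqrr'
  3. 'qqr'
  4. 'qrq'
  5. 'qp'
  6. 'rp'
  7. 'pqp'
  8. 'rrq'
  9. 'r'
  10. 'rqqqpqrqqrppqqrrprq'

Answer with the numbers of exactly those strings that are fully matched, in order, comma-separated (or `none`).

1 → no match
2 → no match
3 → no match
4 → no match
5 → no match
6 → no match
7 → no match
8 → no match
9 → match
10 → no match

9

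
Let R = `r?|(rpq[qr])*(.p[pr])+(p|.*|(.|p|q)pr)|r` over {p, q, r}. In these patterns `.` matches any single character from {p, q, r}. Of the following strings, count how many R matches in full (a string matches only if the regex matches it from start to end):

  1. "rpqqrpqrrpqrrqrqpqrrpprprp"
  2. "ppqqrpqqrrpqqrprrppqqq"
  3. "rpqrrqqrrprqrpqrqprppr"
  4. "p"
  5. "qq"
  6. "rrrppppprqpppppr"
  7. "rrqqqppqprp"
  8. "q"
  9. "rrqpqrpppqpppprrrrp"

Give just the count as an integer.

1 → no match
2 → no match
3 → no match
4 → no match
5 → no match
6 → no match
7 → no match
8 → no match
9 → no match
Total matched: 0

0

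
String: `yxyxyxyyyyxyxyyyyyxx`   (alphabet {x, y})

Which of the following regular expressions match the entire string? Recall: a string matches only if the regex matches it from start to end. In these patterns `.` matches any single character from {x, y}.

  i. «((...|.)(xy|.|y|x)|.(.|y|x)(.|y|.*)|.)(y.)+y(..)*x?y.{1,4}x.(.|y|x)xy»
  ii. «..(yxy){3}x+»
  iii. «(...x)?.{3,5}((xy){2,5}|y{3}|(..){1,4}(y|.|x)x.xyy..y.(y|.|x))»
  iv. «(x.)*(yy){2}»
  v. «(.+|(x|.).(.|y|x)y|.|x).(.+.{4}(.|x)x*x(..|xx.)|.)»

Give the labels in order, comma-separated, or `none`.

iii, v

i → no match — must end with `xy`
ii → no match
iii → match
iv → no match — must end with `yy`
v → match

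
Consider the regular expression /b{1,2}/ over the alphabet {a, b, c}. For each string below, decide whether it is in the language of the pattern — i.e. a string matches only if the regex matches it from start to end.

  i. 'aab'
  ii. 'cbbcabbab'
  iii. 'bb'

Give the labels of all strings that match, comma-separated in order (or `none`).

iii

i → no match — must start with 'b'
ii → no match — must start with 'b'
iii → match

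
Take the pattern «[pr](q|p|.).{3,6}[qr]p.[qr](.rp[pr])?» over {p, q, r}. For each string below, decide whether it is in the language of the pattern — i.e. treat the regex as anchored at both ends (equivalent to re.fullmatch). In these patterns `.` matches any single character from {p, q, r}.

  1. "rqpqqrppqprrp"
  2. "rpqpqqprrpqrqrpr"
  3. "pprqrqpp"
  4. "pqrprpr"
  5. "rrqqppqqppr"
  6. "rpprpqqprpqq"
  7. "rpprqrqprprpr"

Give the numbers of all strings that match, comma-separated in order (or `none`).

2, 5, 6

1 → no match
2 → match
3. "pprqrqpp" → no match
4. "pqrprpr" → no match
5. "rrqqppqqppr" → match
6. "rpprpqqprpqq" → match
7 → no match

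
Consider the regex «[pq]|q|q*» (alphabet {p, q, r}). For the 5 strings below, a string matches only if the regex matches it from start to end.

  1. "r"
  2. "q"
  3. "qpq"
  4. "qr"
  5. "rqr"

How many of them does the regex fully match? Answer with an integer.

1 → no match
2 → match
3 → no match
4 → no match
5 → no match
Total matched: 1

1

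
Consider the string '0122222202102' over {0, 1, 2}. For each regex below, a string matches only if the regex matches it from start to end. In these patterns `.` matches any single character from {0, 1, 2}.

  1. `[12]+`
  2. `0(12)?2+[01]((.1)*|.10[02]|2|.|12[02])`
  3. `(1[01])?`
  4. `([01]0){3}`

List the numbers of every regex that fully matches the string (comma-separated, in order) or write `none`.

2

1 → no match
2 → match
3 → no match
4 → no match — must end with '0'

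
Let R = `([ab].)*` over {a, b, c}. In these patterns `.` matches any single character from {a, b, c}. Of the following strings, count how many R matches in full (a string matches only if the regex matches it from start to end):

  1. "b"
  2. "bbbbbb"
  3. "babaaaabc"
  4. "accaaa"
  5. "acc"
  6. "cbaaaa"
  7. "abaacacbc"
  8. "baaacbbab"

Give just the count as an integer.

1 → no match
2 → match
3 → no match
4 → no match
5 → no match
6 → no match
7 → no match
8 → no match
Total matched: 1

1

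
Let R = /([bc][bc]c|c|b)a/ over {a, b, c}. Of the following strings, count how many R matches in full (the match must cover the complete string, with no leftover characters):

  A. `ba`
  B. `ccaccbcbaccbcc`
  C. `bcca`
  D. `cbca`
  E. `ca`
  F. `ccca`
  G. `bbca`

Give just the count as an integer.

A → match
B → no match — must end with `a`
C → match
D → match
E → match
F → match
G → match
Total matched: 6

6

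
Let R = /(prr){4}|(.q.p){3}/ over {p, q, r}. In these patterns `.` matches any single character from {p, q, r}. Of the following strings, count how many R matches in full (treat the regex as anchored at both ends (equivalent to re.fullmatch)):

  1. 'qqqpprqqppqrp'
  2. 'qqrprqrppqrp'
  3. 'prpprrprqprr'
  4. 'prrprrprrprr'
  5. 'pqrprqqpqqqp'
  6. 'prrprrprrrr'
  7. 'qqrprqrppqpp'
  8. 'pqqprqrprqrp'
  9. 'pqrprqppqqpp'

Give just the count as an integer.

1 → no match
2 → match
3 → no match
4 → match
5 → match
6 → no match
7 → match
8 → match
9 → match
Total matched: 6

6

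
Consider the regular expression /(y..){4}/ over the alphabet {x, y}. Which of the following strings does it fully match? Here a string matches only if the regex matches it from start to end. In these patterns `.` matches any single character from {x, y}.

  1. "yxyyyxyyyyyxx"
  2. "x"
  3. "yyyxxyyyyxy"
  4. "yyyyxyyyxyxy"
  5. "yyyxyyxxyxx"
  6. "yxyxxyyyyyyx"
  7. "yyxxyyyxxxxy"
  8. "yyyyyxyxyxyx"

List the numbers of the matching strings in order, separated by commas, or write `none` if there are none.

4

1 → no match
2. "x" → no match — must start with "y"
3. "yyyxxyyyyxy" → no match
4. "yyyyxyyyxyxy" → match
5. "yyyxyyxxyxx" → no match
6. "yxyxxyyyyyyx" → no match
7. "yyxxyyyxxxxy" → no match
8. "yyyyyxyxyxyx" → no match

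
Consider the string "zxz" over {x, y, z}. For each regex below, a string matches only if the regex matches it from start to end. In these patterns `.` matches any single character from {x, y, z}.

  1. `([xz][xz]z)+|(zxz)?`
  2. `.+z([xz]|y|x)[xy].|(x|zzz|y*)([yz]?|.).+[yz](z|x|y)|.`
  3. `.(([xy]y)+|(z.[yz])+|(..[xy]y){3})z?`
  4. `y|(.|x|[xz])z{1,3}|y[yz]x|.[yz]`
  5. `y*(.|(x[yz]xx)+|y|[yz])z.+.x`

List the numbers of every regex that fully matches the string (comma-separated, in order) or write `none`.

1 → match
2 → no match
3 → no match
4 → no match
5 → no match — must end with "x"

1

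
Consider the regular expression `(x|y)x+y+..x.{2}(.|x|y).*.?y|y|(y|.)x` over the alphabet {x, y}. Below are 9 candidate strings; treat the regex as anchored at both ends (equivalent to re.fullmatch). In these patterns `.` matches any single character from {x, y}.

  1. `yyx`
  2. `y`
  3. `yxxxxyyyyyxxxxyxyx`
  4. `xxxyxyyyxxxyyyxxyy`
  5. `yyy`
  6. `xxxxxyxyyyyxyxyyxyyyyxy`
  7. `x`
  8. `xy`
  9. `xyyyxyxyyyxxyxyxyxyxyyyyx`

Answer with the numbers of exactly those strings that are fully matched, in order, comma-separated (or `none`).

2

1 → no match
2 → match
3 → no match
4 → no match
5 → no match
6 → no match
7 → no match
8 → no match
9 → no match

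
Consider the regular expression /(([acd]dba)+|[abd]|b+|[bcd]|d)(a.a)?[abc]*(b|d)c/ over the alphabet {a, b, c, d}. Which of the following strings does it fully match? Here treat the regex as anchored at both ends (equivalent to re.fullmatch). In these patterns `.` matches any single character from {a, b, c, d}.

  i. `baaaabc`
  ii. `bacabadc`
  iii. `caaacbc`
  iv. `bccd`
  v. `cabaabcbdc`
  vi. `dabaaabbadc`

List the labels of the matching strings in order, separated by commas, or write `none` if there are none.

i, ii, iii, v, vi

i → match
ii → match
iii → match
iv → no match — must end with `c`
v → match
vi → match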